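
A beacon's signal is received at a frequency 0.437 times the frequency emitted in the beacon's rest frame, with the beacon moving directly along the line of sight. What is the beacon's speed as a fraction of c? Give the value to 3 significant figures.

f_obs/f_src = √((1−β)/(1+β)) = 0.437  ⇒  (1−β)/(1+β) = 0.19097
β = |1 − D²|/(1 + D²) = |1 − 0.19097|/(1 + 0.19097) = 0.679

β ≈ 0.679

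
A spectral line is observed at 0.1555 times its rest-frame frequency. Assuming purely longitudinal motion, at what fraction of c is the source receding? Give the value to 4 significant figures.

β ≈ 0.9528

f_obs/f_src = √((1−β)/(1+β)) = 0.1555  ⇒  (1−β)/(1+β) = 0.0241803
β = |1 − D²|/(1 + D²) = |1 − 0.0241803|/(1 + 0.0241803) = 0.9528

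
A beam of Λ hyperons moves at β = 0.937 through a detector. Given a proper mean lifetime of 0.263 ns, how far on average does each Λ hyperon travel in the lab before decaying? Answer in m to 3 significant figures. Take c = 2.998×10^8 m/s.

γ = 1/√(1 − 0.937²) = 2.8626
Dilated lifetime: Δt = γτ₀ = 2.8626 × 0.263 ns = 0.75287 ns
d = vΔt = 0.937c × 0.75287 ns = 2.8091×10^8 m/s × 7.5287×10^-10 s = 0.211 m

d ≈ 0.211 m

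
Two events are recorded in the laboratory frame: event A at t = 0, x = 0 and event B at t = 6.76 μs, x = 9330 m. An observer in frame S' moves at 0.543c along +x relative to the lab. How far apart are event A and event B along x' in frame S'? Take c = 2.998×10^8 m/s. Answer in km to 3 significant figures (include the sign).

γ = 1/√(1 − 0.543²) = 1.1909
Δx' = γ(Δx − vΔt) = 1.1909 × (9330 m − 0.543×(2.998×10^8 m/s)×6.76×10^-6 s)
= 1.1909 × (8229.5 m) = 9.80 km

Δx' ≈ 9.80 km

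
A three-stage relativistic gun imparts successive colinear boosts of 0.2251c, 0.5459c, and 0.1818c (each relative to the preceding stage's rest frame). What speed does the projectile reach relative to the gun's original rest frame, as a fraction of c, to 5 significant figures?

Compose boost 2: (0.5459 + 0.2251)/(1 + 0.5459×0.2251) = 0.77100/1.122882 = 0.6866260
Compose boost 3: (0.1818 + 0.6866260)/(1 + 0.1818×0.6866260) = 0.8684260/1.124829 = 0.77205

u ≈ 0.77205c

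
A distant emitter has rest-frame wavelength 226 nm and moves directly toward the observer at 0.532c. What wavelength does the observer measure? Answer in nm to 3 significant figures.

Relativistic Doppler: λ_obs = λ_src √((1−β)/(1+β))
= 226 × √(0.46800/1.5320) = 226 × 0.55271 = 125 nm

λ_obs ≈ 125 nm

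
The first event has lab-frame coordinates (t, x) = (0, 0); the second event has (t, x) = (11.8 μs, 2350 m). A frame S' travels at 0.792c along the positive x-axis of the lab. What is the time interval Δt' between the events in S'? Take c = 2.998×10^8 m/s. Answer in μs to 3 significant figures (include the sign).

γ = 1/√(1 − 0.792²) = 1.6379
Δt' = γ(Δt − vΔx/c²) = 1.6379 × (11.8 μs − 0.792×2350 m / (2.998×10^8 m/s))
= 1.6379 × (5.5919 μs) = 9.16 μs

Δt' ≈ 9.16 μs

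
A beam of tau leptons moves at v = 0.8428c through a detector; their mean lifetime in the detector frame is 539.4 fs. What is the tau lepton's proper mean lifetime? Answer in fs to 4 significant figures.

γ = 1/√(1 − 0.8428²) = 1.85795
Proper time: τ₀ = Δt/γ = 539.4/1.85795 = 290.3 fs

τ₀ ≈ 290.3 fs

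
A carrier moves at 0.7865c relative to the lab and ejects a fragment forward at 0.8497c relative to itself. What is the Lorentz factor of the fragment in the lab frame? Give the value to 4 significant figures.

γ ≈ 5.123

u_lab = (0.8497 + 0.7865)/(1 + 0.8497×0.7865) = 1.6362/1.668289 = 0.9807653
γ = 1/√(1 − 0.9807653²) = 5.123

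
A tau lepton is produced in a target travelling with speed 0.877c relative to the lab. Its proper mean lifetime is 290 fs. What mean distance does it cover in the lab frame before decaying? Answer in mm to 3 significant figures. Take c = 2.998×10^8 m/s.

γ = 1/√(1 − 0.877²) = 2.0812
Dilated lifetime: Δt = γτ₀ = 2.0812 × 290 fs = 603.55 fs
d = vΔt = 0.877c × 603.55 fs = 2.6292×10^8 m/s × 6.0355×10^-13 s = 0.159 mm

d ≈ 0.159 mm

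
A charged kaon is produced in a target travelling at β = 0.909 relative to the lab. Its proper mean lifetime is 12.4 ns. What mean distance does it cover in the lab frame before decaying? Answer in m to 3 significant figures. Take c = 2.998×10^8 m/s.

d ≈ 8.11 m

γ = 1/√(1 − 0.909²) = 2.3993
Dilated lifetime: Δt = γτ₀ = 2.3993 × 12.4 ns = 29.751 ns
d = vΔt = 0.909c × 29.751 ns = 2.7252×10^8 m/s × 2.9751×10^-8 s = 8.11 m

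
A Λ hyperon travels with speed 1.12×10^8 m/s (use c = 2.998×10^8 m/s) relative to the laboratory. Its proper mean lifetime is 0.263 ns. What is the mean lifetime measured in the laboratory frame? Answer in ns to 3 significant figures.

β = v/c = 1.12×10^8 / 2.998×10^8 = 0.37358
γ = 1/√(1 − 0.37358²) = 1.0781
Time dilation: Δt = γτ₀ = 1.0781 × 0.263 ns = 0.284 ns

Δt ≈ 0.284 ns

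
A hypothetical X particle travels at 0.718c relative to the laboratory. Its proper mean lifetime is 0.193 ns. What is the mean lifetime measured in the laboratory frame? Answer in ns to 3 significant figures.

γ = 1/√(1 − 0.718²) = 1.4367
Time dilation: Δt = γτ₀ = 1.4367 × 0.193 ns = 0.277 ns

Δt ≈ 0.277 ns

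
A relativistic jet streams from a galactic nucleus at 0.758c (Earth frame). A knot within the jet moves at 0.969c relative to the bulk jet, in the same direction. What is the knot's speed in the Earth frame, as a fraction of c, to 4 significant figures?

u ≈ 0.9957c

Relativistic velocity addition: u = (u' + v)/(1 + u'v/c²)
= (0.969 + 0.758)/(1 + 0.969×0.758) = 1.727/1.73450 = 0.9957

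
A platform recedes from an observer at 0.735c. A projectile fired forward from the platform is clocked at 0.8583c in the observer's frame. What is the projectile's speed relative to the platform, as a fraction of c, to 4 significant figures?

u' ≈ 0.3340c

Inverse velocity addition: u' = (u − v)/(1 − uv/c²)
= (0.8583 − 0.735)/(1 − 0.8583×0.735) = 0.1233/0.369150 = 0.3340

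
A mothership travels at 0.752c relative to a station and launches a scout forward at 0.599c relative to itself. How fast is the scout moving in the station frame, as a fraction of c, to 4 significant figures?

u ≈ 0.9314c

Compose boost 2: (0.599 + 0.752)/(1 + 0.599×0.752) = 1.351/1.45045 = 0.9314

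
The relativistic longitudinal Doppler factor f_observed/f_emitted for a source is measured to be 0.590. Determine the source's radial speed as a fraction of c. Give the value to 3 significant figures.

β ≈ 0.484

f_obs/f_src = √((1−β)/(1+β)) = 0.590  ⇒  (1−β)/(1+β) = 0.34810
β = |1 − D²|/(1 + D²) = |1 − 0.34810|/(1 + 0.34810) = 0.484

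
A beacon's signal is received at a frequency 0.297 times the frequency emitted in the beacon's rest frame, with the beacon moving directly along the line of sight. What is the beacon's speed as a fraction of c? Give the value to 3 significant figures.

β ≈ 0.838

f_obs/f_src = √((1−β)/(1+β)) = 0.297  ⇒  (1−β)/(1+β) = 0.088209
β = |1 − D²|/(1 + D²) = |1 − 0.088209|/(1 + 0.088209) = 0.838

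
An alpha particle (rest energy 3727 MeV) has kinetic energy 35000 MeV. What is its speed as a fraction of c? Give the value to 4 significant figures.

β ≈ 0.9954

γ = 1 + K/(m₀c²) = 1 + 35000/3727 = 10.3909
β = √(1 − 1/γ²) = 0.9954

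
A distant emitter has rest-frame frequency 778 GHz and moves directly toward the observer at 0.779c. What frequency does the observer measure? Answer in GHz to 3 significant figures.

f_obs ≈ 2210 GHz

Relativistic Doppler: f_obs = f_src √((1+β)/(1−β))
= 778 × √(1.7790/0.22100) = 778 × 2.8372 = 2210 GHz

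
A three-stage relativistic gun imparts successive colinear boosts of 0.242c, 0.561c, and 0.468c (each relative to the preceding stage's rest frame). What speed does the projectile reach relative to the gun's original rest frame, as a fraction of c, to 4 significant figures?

u ≈ 0.8829c

Compose boost 2: (0.561 + 0.242)/(1 + 0.561×0.242) = 0.8030/1.13576 = 0.707014
Compose boost 3: (0.468 + 0.707014)/(1 + 0.468×0.707014) = 1.17501/1.33088 = 0.8829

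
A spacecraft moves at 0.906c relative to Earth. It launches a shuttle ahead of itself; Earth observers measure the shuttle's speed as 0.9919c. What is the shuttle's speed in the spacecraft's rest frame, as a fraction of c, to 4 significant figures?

u' ≈ 0.8477c

Inverse velocity addition: u' = (u − v)/(1 − uv/c²)
= (0.9919 − 0.906)/(1 − 0.9919×0.906) = 0.08590/0.101339 = 0.8477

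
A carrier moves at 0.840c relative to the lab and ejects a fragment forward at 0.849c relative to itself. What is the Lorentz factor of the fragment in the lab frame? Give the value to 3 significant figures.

γ ≈ 5.98

u_lab = (0.849 + 0.840)/(1 + 0.849×0.840) = 1.689/1.71316 = 0.985897
γ = 1/√(1 − 0.985897²) = 5.98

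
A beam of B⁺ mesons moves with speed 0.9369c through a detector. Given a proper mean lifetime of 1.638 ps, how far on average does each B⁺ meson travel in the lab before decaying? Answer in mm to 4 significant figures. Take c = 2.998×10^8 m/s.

d ≈ 1.316 mm

γ = 1/√(1 − 0.9369²) = 2.86043
Dilated lifetime: Δt = γτ₀ = 2.86043 × 1.638 ps = 4.68539 ps
d = vΔt = 0.9369c × 4.68539 ps = 2.80883×10^8 m/s × 4.68539×10^-12 s = 1.316 mm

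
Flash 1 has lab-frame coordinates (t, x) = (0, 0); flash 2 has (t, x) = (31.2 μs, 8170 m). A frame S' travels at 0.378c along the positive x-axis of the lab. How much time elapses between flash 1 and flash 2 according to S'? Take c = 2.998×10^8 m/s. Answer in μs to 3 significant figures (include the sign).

γ = 1/√(1 − 0.378²) = 1.0801
Δt' = γ(Δt − vΔx/c²) = 1.0801 × (31.2 μs − 0.378×8170 m / (2.998×10^8 m/s))
= 1.0801 × (20.899 μs) = 22.6 μs

Δt' ≈ 22.6 μs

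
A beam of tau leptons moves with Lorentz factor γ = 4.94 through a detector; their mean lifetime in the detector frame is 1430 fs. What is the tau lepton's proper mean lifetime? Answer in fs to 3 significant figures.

γ = 4.94 (given)
Proper time: τ₀ = Δt/γ = 1430/4.94 = 289 fs

τ₀ ≈ 289 fs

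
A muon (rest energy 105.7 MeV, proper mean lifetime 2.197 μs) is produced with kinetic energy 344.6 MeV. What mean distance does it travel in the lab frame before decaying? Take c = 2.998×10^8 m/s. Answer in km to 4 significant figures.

γ = 1 + K/(m₀c²) = 1 + 344.6/105.7 = 4.26017
β = √(1 − 1/γ²) = 0.972060
Dilated lifetime: γτ₀ = 4.26017 × 2.197 μs = 9.35959 μs
d = βc·γτ₀ = 0.972060 × (2.998×10^8 m/s) × 9.35959×10^-6 s = 2.728 km

d ≈ 2.728 km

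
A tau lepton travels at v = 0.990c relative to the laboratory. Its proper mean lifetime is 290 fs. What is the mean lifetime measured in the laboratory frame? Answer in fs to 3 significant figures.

γ = 1/√(1 − 0.990²) = 7.0888
Time dilation: Δt = γτ₀ = 7.0888 × 290 fs = 2060 fs

Δt ≈ 2060 fs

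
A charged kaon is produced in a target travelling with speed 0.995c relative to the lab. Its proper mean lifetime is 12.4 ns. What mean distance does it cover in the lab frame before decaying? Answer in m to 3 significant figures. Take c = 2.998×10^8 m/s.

d ≈ 37.0 m

γ = 1/√(1 − 0.995²) = 10.013
Dilated lifetime: Δt = γτ₀ = 10.013 × 12.4 ns = 124.16 ns
d = vΔt = 0.995c × 124.16 ns = 2.9830×10^8 m/s × 1.2416×10^-7 s = 37.0 m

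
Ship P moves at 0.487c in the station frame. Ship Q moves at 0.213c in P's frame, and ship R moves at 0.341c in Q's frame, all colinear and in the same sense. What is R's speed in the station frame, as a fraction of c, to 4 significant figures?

Compose boost 2: (0.213 + 0.487)/(1 + 0.213×0.487) = 0.7000/1.10373 = 0.634213
Compose boost 3: (0.341 + 0.634213)/(1 + 0.341×0.634213) = 0.975213/1.21627 = 0.8018

u ≈ 0.8018c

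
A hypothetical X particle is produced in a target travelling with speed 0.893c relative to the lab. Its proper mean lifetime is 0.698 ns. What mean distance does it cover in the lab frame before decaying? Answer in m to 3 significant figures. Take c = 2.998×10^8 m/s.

γ = 1/√(1 − 0.893²) = 2.2219
Dilated lifetime: Δt = γτ₀ = 2.2219 × 0.698 ns = 1.5509 ns
d = vΔt = 0.893c × 1.5509 ns = 2.6772×10^8 m/s × 1.5509×10^-9 s = 0.415 m

d ≈ 0.415 m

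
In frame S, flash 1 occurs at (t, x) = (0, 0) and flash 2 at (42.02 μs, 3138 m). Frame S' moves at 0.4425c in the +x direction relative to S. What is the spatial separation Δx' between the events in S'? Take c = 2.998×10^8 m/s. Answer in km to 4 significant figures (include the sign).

γ = 1/√(1 − 0.4425²) = 1.11511
Δx' = γ(Δx − vΔt) = 1.11511 × (3138 m − 0.4425×(2.998×10^8 m/s)×42.02×10^-6 s)
= 1.11511 × (-2436.44 m) = -2.717 km

Δx' ≈ -2.717 km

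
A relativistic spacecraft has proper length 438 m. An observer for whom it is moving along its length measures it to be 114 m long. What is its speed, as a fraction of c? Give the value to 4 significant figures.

γ = L₀/L = 438/114 = 3.84211
β = √(1 − 1/γ²) = 0.9655

β ≈ 0.9655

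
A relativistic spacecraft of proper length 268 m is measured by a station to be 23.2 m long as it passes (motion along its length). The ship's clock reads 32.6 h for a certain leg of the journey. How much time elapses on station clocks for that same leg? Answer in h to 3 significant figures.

Length contraction ⇒ γ = L₀/L = 268/23.2 = 11.552
Time dilation: Δt = γτ₀ = 11.552 × 32.6 h = 377 h

Δt ≈ 377 h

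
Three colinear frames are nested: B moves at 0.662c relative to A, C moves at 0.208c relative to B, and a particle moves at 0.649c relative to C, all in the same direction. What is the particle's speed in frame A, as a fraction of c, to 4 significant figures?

u ≈ 0.9448c

Compose boost 2: (0.208 + 0.662)/(1 + 0.208×0.662) = 0.8700/1.13770 = 0.764703
Compose boost 3: (0.649 + 0.764703)/(1 + 0.649×0.764703) = 1.41370/1.49629 = 0.9448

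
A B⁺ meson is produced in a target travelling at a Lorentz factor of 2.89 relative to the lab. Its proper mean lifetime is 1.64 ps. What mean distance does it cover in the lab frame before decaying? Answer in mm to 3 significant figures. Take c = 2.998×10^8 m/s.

d ≈ 1.33 mm

β = √(1 − 1/γ²) = √(1 − 1/2.89²) = 0.93823
Dilated lifetime: Δt = γτ₀ = 2.89 × 1.64 ps = 4.7396 ps
d = vΔt = 0.93823c × 4.7396 ps = 2.8128×10^8 m/s × 4.7396×10^-12 s = 1.33 mm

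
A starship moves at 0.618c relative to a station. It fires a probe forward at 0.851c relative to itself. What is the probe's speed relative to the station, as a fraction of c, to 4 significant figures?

u ≈ 0.9627c

Relativistic velocity addition: u = (u' + v)/(1 + u'v/c²)
= (0.851 + 0.618)/(1 + 0.851×0.618) = 1.469/1.52592 = 0.9627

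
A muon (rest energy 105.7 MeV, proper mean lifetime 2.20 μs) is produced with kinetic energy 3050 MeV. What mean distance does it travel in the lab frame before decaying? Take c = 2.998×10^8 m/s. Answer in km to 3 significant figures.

γ = 1 + K/(m₀c²) = 1 + 3050/105.7 = 29.855
β = √(1 − 1/γ²) = 0.99944
Dilated lifetime: γτ₀ = 29.855 × 2.20 μs = 65.682 μs
d = βc·γτ₀ = 0.99944 × (2.998×10^8 m/s) × 6.5682×10^-5 s = 19.7 km

d ≈ 19.7 km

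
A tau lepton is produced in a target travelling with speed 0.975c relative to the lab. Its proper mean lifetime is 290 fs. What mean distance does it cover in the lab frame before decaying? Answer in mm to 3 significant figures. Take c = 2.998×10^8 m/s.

γ = 1/√(1 − 0.975²) = 4.5004
Dilated lifetime: Δt = γτ₀ = 4.5004 × 290 fs = 1305.1 fs
d = vΔt = 0.975c × 1305.1 fs = 2.9230×10^8 m/s × 1.3051×10^-12 s = 0.381 mm

d ≈ 0.381 mm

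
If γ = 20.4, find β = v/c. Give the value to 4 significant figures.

β = √(1 − 1/γ²) = √(1 − 1/20.4²) = √(0.997597) = 0.9988

β ≈ 0.9988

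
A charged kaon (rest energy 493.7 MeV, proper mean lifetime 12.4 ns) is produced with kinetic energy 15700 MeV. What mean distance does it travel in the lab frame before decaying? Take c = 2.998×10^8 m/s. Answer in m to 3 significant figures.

γ = 1 + K/(m₀c²) = 1 + 15700/493.7 = 32.801
β = √(1 − 1/γ²) = 0.99954
Dilated lifetime: γτ₀ = 32.801 × 12.4 ns = 406.73 ns
d = βc·γτ₀ = 0.99954 × (2.998×10^8 m/s) × 4.0673×10^-7 s = 122 m

d ≈ 122 m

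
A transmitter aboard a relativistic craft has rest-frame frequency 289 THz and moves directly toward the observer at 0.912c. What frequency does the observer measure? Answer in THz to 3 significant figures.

Relativistic Doppler: f_obs = f_src √((1+β)/(1−β))
= 289 × √(1.9120/0.088000) = 289 × 4.6613 = 1350 THz

f_obs ≈ 1350 THz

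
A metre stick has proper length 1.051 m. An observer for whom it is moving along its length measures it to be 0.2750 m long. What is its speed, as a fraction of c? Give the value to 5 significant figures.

γ = L₀/L = 1.051/0.2750 = 3.821818
β = √(1 − 1/γ²) = 0.96516

β ≈ 0.96516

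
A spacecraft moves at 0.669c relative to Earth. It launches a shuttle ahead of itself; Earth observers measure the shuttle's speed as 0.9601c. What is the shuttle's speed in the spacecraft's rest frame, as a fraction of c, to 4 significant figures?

Inverse velocity addition: u' = (u − v)/(1 − uv/c²)
= (0.9601 − 0.669)/(1 − 0.9601×0.669) = 0.2911/0.357693 = 0.8138

u' ≈ 0.8138c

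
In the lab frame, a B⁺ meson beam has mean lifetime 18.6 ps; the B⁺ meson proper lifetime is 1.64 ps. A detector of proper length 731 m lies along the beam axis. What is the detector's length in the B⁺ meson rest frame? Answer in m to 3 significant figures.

L ≈ 64.5 m

Time dilation ⇒ γ = Δt/τ₀ = 18.6/1.64 = 11.341
Length contraction: L = L₀/γ = 731/11.341 = 64.5 m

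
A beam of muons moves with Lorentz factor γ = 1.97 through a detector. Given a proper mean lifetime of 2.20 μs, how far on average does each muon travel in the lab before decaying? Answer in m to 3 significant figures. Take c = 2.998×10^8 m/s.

β = √(1 − 1/γ²) = √(1 − 1/1.97²) = 0.86158
Dilated lifetime: Δt = γτ₀ = 1.97 × 2.20 μs = 4.3340 μs
d = vΔt = 0.86158c × 4.3340 μs = 2.5830×10^8 m/s × 4.3340×10^-6 s = 1120 m

d ≈ 1120 m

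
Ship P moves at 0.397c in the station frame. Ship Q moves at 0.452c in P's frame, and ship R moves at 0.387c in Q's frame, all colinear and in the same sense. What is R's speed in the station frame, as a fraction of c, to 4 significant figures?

u ≈ 0.8657c

Compose boost 2: (0.452 + 0.397)/(1 + 0.452×0.397) = 0.8490/1.17944 = 0.719831
Compose boost 3: (0.387 + 0.719831)/(1 + 0.387×0.719831) = 1.10683/1.27857 = 0.8657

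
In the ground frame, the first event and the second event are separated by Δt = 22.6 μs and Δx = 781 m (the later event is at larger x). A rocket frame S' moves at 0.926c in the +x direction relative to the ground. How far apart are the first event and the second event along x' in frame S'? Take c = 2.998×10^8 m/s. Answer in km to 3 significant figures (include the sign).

γ = 1/√(1 − 0.926²) = 2.6488
Δx' = γ(Δx − vΔt) = 2.6488 × (781 m − 0.926×(2.998×10^8 m/s)×22.6×10^-6 s)
= 2.6488 × (-5493.1 m) = -14.6 km

Δx' ≈ -14.6 km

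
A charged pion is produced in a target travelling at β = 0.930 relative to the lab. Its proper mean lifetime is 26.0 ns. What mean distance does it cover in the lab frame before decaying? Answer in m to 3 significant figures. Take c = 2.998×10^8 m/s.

d ≈ 19.7 m

γ = 1/√(1 − 0.930²) = 2.7206
Dilated lifetime: Δt = γτ₀ = 2.7206 × 26.0 ns = 70.737 ns
d = vΔt = 0.930c × 70.737 ns = 2.7881×10^8 m/s × 7.0737×10^-8 s = 19.7 m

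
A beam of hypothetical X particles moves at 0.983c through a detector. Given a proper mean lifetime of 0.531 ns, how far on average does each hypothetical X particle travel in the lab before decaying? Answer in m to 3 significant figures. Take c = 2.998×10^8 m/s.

d ≈ 0.852 m

γ = 1/√(1 − 0.983²) = 5.4465
Dilated lifetime: Δt = γτ₀ = 5.4465 × 0.531 ns = 2.8921 ns
d = vΔt = 0.983c × 2.8921 ns = 2.9470×10^8 m/s × 2.8921×10^-9 s = 0.852 m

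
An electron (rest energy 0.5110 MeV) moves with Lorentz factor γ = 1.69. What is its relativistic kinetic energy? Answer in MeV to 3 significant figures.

K ≈ 0.353 MeV

γ = 1.69 (given)
K = (γ − 1)m₀c² = (1.69 − 1) × 0.5110 MeV = 0.69000 × 0.5110 MeV = 0.353 MeV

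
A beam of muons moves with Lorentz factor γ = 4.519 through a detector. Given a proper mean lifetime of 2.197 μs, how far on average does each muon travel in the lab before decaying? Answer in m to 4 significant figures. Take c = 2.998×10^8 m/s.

d ≈ 2903 m

β = √(1 − 1/γ²) = √(1 − 1/4.519²) = 0.975209
Dilated lifetime: Δt = γτ₀ = 4.519 × 2.197 μs = 9.92824 μs
d = vΔt = 0.975209c × 9.92824 μs = 2.92368×10^8 m/s × 9.92824×10^-6 s = 2903 m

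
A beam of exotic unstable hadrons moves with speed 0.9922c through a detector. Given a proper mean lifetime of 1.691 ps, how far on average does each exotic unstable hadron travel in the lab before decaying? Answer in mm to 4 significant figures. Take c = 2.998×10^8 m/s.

γ = 1/√(1 − 0.9922²) = 8.02207
Dilated lifetime: Δt = γτ₀ = 8.02207 × 1.691 ps = 13.5653 ps
d = vΔt = 0.9922c × 13.5653 ps = 2.97462×10^8 m/s × 1.35653×10^-11 s = 4.035 mm

d ≈ 4.035 mm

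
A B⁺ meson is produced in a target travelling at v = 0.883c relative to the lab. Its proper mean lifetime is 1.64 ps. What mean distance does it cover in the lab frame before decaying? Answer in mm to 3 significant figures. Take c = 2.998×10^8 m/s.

γ = 1/√(1 − 0.883²) = 2.1305
Dilated lifetime: Δt = γτ₀ = 2.1305 × 1.64 ps = 3.4940 ps
d = vΔt = 0.883c × 3.4940 ps = 2.6472×10^8 m/s × 3.4940×10^-12 s = 0.925 mm

d ≈ 0.925 mm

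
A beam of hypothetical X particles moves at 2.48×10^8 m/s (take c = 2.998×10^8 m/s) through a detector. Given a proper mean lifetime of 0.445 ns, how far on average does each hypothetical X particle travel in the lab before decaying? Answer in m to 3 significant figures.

d ≈ 0.196 m

β = v/c = 2.48×10^8 / 2.998×10^8 = 0.82722
γ = 1/√(1 − 0.82722²) = 1.7797
Dilated lifetime: Δt = γτ₀ = 1.7797 × 0.445 ns = 0.79198 ns
d = vΔt = 0.82722c × 0.79198 ns = 2.4800×10^8 m/s × 7.9198×10^-10 s = 0.196 m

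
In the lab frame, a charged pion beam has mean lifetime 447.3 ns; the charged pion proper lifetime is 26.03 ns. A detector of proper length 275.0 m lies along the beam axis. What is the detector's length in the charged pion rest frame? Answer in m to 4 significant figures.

Time dilation ⇒ γ = Δt/τ₀ = 447.3/26.03 = 17.1840
Length contraction: L = L₀/γ = 275.0/17.1840 = 16.00 m

L ≈ 16.00 m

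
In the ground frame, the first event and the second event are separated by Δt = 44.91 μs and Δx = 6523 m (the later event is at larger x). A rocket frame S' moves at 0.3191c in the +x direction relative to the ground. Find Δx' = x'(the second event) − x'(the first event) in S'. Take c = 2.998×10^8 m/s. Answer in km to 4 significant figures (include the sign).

γ = 1/√(1 − 0.3191²) = 1.05516
Δx' = γ(Δx − vΔt) = 1.05516 × (6523 m − 0.3191×(2.998×10^8 m/s)×44.91×10^-6 s)
= 1.05516 × (2226.63 m) = 2.349 km

Δx' ≈ 2.349 km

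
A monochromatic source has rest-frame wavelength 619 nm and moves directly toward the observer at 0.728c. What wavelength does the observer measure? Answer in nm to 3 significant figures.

λ_obs ≈ 246 nm

Relativistic Doppler: λ_obs = λ_src √((1−β)/(1+β))
= 619 × √(0.27200/1.7280) = 619 × 0.39675 = 246 nm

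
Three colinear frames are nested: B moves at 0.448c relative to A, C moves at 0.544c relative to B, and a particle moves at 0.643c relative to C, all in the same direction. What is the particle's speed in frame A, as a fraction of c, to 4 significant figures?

Compose boost 2: (0.544 + 0.448)/(1 + 0.544×0.448) = 0.9920/1.24371 = 0.797612
Compose boost 3: (0.643 + 0.797612)/(1 + 0.643×0.797612) = 1.44061/1.51286 = 0.9522

u ≈ 0.9522c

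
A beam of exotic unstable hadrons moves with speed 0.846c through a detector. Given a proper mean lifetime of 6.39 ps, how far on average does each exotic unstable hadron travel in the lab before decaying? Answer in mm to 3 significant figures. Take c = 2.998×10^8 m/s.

d ≈ 3.04 mm

γ = 1/√(1 − 0.846²) = 1.8755
Dilated lifetime: Δt = γτ₀ = 1.8755 × 6.39 ps = 11.985 ps
d = vΔt = 0.846c × 11.985 ps = 2.5363×10^8 m/s × 1.1985×10^-11 s = 3.04 mm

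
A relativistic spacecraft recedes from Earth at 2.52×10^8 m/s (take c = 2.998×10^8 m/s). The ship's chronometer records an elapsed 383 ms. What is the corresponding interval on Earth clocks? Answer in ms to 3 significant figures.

β = v/c = 2.52×10^8 / 2.998×10^8 = 0.84056
γ = 1/√(1 − 0.84056²) = 1.8460
Time dilation: Δt = γτ₀ = 1.8460 × 383 ms = 707 ms

Δt ≈ 707 ms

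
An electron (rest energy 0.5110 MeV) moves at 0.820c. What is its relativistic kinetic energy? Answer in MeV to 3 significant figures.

K ≈ 0.382 MeV

γ = 1/√(1 − 0.820²) = 1.7471
K = (γ − 1)m₀c² = (1.7471 − 1) × 0.5110 MeV = 0.74714 × 0.5110 MeV = 0.382 MeV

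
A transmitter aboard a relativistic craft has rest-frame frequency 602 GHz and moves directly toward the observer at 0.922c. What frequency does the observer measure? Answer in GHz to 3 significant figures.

Relativistic Doppler: f_obs = f_src √((1+β)/(1−β))
= 602 × √(1.9220/0.078000) = 602 × 4.9640 = 2990 GHz

f_obs ≈ 2990 GHz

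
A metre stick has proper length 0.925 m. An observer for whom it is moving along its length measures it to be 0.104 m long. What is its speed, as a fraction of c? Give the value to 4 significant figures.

β ≈ 0.9937

γ = L₀/L = 0.925/0.104 = 8.89423
β = √(1 − 1/γ²) = 0.9937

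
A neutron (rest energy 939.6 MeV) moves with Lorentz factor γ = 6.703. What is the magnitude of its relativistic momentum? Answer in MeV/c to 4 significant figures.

p ≈ 6228 MeV/c

β = √(1 − 1/γ²) = √(1 − 1/6.703²) = 0.988809
p = γβm₀c = 6.703 × 0.988809 × 939.6 MeV/c = 6228 MeV/c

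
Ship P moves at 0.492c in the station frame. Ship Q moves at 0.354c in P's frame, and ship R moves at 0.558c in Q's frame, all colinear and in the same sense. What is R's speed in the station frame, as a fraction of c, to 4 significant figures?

Compose boost 2: (0.354 + 0.492)/(1 + 0.354×0.492) = 0.8460/1.17417 = 0.720510
Compose boost 3: (0.558 + 0.720510)/(1 + 0.558×0.720510) = 1.27851/1.40204 = 0.9119

u ≈ 0.9119c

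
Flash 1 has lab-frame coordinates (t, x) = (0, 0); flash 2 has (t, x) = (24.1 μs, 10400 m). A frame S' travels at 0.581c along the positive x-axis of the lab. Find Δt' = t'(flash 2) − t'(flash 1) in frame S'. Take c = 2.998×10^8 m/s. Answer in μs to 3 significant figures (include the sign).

γ = 1/√(1 − 0.581²) = 1.2286
Δt' = γ(Δt − vΔx/c²) = 1.2286 × (24.1 μs − 0.581×10400 m / (2.998×10^8 m/s))
= 1.2286 × (3.9452 μs) = 4.85 μs

Δt' ≈ 4.85 μs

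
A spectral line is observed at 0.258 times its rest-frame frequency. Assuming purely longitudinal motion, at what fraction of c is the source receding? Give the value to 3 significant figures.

f_obs/f_src = √((1−β)/(1+β)) = 0.258  ⇒  (1−β)/(1+β) = 0.066564
β = |1 − D²|/(1 + D²) = |1 − 0.066564|/(1 + 0.066564) = 0.875

β ≈ 0.875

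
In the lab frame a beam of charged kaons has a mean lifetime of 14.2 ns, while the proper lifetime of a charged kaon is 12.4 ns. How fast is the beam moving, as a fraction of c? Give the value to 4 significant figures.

β ≈ 0.4873

γ = Δt/τ₀ = 14.2/12.4 = 1.14516
β = √(1 − 1/γ²) = √(1 − 1/1.14516²) = 0.4873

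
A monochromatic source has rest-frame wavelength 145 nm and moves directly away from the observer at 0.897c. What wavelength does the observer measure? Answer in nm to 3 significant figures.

Relativistic Doppler: λ_obs = λ_src √((1+β)/(1−β))
= 145 × √(1.8970/0.10300) = 145 × 4.2916 = 622 nm

λ_obs ≈ 622 nm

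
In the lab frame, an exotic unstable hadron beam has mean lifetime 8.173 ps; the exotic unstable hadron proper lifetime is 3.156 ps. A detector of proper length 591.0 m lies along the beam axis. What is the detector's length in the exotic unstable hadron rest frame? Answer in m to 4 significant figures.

L ≈ 228.2 m

Time dilation ⇒ γ = Δt/τ₀ = 8.173/3.156 = 2.58967
Length contraction: L = L₀/γ = 591.0/2.58967 = 228.2 m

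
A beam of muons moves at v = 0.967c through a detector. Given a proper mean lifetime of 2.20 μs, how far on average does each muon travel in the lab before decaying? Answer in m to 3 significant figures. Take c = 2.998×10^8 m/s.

d ≈ 2500 m

γ = 1/√(1 − 0.967²) = 3.9250
Dilated lifetime: Δt = γτ₀ = 3.9250 × 2.20 μs = 8.6350 μs
d = vΔt = 0.967c × 8.6350 μs = 2.8991×10^8 m/s × 8.6350×10^-6 s = 2500 m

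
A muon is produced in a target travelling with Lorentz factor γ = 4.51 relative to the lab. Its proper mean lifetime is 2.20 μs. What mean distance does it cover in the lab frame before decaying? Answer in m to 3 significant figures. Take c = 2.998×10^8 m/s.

d ≈ 2900 m

β = √(1 − 1/γ²) = √(1 − 1/4.51²) = 0.97511
Dilated lifetime: Δt = γτ₀ = 4.51 × 2.20 μs = 9.9220 μs
d = vΔt = 0.97511c × 9.9220 μs = 2.9234×10^8 m/s × 9.9220×10^-6 s = 2900 m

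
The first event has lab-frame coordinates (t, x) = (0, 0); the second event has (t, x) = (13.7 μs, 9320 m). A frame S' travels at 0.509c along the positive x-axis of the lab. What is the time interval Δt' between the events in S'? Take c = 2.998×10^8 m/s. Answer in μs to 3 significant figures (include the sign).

γ = 1/√(1 − 0.509²) = 1.1618
Δt' = γ(Δt − vΔx/c²) = 1.1618 × (13.7 μs − 0.509×9320 m / (2.998×10^8 m/s))
= 1.1618 × (-2.1235 μs) = -2.47 μs

Δt' ≈ -2.47 μs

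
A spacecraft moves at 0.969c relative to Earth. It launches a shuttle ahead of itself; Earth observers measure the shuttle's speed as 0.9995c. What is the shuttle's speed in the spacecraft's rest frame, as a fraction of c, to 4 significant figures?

u' ≈ 0.9687c

Inverse velocity addition: u' = (u − v)/(1 − uv/c²)
= (0.9995 − 0.969)/(1 − 0.9995×0.969) = 0.03050/0.0314845 = 0.9687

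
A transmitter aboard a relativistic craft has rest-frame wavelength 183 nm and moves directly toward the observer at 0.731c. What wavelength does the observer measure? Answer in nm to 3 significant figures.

λ_obs ≈ 72.1 nm

Relativistic Doppler: λ_obs = λ_src √((1−β)/(1+β))
= 183 × √(0.26900/1.7310) = 183 × 0.39421 = 72.1 nm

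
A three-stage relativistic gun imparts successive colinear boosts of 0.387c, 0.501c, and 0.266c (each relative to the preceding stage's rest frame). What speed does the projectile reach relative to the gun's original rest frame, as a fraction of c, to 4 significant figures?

Compose boost 2: (0.501 + 0.387)/(1 + 0.501×0.387) = 0.8880/1.19389 = 0.743789
Compose boost 3: (0.266 + 0.743789)/(1 + 0.266×0.743789) = 1.00979/1.19785 = 0.8430

u ≈ 0.8430c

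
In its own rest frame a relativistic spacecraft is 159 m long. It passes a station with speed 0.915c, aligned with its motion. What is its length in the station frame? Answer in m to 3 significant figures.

γ = 1/√(1 − 0.915²) = 2.4786
Length contraction: L = L₀/γ = 159/2.4786 = 64.1 m

L ≈ 64.1 m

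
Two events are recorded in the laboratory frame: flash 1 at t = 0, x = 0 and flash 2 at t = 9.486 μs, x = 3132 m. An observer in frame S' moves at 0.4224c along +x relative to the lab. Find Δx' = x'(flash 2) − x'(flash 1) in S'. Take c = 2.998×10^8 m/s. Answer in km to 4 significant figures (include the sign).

Δx' ≈ 2.130 km

γ = 1/√(1 − 0.4224²) = 1.10325
Δx' = γ(Δx − vΔt) = 1.10325 × (3132 m − 0.4224×(2.998×10^8 m/s)×9.486×10^-6 s)
= 1.10325 × (1930.74 m) = 2.130 km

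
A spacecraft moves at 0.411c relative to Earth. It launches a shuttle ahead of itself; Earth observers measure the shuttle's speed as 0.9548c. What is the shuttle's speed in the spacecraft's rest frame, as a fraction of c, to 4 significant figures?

u' ≈ 0.8950c

Inverse velocity addition: u' = (u − v)/(1 − uv/c²)
= (0.9548 − 0.411)/(1 − 0.9548×0.411) = 0.5438/0.607577 = 0.8950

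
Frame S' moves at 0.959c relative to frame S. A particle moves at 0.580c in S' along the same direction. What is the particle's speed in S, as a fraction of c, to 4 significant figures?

u ≈ 0.9889c

Relativistic velocity addition: u = (u' + v)/(1 + u'v/c²)
= (0.580 + 0.959)/(1 + 0.580×0.959) = 1.539/1.55622 = 0.9889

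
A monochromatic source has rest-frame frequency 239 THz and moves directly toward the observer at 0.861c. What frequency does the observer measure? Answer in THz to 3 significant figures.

Relativistic Doppler: f_obs = f_src √((1+β)/(1−β))
= 239 × √(1.8610/0.13900) = 239 × 3.6590 = 875 THz

f_obs ≈ 875 THz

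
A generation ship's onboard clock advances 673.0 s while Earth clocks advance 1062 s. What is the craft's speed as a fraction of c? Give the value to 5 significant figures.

γ = Δt/τ₀ = 1062/673.0 = 1.578009
β = √(1 − 1/γ²) = √(1 − 1/1.578009²) = 0.77357

β ≈ 0.77357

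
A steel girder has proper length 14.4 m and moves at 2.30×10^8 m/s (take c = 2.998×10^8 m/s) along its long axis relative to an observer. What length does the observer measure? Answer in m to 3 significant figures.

L ≈ 9.24 m

β = v/c = 2.30×10^8 / 2.998×10^8 = 0.76718
γ = 1/√(1 − 0.76718²) = 1.5590
Length contraction: L = L₀/γ = 14.4/1.5590 = 9.24 m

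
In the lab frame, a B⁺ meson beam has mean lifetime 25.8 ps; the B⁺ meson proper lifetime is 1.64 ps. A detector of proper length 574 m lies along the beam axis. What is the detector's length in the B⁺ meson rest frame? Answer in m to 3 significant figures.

L ≈ 36.5 m

Time dilation ⇒ γ = Δt/τ₀ = 25.8/1.64 = 15.732
Length contraction: L = L₀/γ = 574/15.732 = 36.5 m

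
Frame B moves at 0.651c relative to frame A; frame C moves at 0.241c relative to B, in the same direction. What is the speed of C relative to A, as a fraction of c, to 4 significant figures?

u ≈ 0.7710c

Compose boost 2: (0.241 + 0.651)/(1 + 0.241×0.651) = 0.8920/1.15689 = 0.7710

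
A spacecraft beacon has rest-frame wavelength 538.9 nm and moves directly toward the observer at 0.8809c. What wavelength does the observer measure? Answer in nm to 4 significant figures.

λ_obs ≈ 135.6 nm

Relativistic Doppler: λ_obs = λ_src √((1−β)/(1+β))
= 538.9 × √(0.119100/1.88090) = 538.9 × 0.251636 = 135.6 nm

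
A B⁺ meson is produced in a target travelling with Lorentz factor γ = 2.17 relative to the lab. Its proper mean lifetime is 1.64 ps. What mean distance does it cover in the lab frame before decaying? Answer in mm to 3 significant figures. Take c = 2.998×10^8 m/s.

d ≈ 0.947 mm

β = √(1 − 1/γ²) = √(1 − 1/2.17²) = 0.88749
Dilated lifetime: Δt = γτ₀ = 2.17 × 1.64 ps = 3.5588 ps
d = vΔt = 0.88749c × 3.5588 ps = 2.6607×10^8 m/s × 3.5588×10^-12 s = 0.947 mm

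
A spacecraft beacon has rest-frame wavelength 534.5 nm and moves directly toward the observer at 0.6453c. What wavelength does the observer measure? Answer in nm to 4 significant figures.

Relativistic Doppler: λ_obs = λ_src √((1−β)/(1+β))
= 534.5 × √(0.354700/1.64530) = 534.5 × 0.464310 = 248.2 nm

λ_obs ≈ 248.2 nm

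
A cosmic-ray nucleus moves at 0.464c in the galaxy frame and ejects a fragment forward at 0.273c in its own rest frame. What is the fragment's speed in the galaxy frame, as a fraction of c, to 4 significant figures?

u ≈ 0.6541c

Compose boost 2: (0.273 + 0.464)/(1 + 0.273×0.464) = 0.7370/1.12667 = 0.6541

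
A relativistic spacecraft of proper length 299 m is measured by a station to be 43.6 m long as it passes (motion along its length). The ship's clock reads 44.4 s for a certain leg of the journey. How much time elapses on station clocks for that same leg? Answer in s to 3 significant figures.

Length contraction ⇒ γ = L₀/L = 299/43.6 = 6.8578
Time dilation: Δt = γτ₀ = 6.8578 × 44.4 s = 304 s

Δt ≈ 304 s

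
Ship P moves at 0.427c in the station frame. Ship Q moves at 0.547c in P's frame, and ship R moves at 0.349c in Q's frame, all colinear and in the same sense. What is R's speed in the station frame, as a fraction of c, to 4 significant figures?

u ≈ 0.8926c

Compose boost 2: (0.547 + 0.427)/(1 + 0.547×0.427) = 0.9740/1.23357 = 0.789579
Compose boost 3: (0.349 + 0.789579)/(1 + 0.349×0.789579) = 1.13858/1.27556 = 0.8926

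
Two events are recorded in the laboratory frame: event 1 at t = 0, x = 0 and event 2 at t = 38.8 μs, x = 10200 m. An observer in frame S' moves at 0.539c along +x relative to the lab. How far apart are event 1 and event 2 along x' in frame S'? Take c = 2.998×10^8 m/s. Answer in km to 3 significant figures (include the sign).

Δx' ≈ 4.67 km

γ = 1/√(1 − 0.539²) = 1.1872
Δx' = γ(Δx − vΔt) = 1.1872 × (10200 m − 0.539×(2.998×10^8 m/s)×38.8×10^-6 s)
= 1.1872 × (3930.2 m) = 4.67 km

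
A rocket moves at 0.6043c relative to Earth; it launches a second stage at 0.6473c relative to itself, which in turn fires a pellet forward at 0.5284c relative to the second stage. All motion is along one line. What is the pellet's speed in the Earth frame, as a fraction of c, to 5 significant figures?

Compose boost 2: (0.6473 + 0.6043)/(1 + 0.6473×0.6043) = 1.2516/1.391163 = 0.8996786
Compose boost 3: (0.5284 + 0.8996786)/(1 + 0.5284×0.8996786) = 1.428079/1.475390 = 0.96793

u ≈ 0.96793c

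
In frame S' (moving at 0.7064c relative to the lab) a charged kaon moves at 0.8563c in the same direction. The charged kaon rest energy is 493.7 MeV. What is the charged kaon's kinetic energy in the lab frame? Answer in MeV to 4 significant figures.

K ≈ 1674 MeV

u_lab = (0.8563 + 0.7064)/(1 + 0.8563×0.7064) = 0.9737114
γ = 1/√(1 − 0.9737114²) = 4.39010
K = (γ − 1)m₀c² = (4.39010 − 1) × 493.7 = 3.39010 × 493.7 = 1674 MeV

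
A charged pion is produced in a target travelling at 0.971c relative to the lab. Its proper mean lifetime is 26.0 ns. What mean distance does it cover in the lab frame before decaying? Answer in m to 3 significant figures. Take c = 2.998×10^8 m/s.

d ≈ 31.7 m

γ = 1/√(1 − 0.971²) = 4.1827
Dilated lifetime: Δt = γτ₀ = 4.1827 × 26.0 ns = 108.75 ns
d = vΔt = 0.971c × 108.75 ns = 2.9111×10^8 m/s × 1.0875×10^-7 s = 31.7 m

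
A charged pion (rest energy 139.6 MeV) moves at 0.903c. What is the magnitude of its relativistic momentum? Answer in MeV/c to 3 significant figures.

γ = 1/√(1 − 0.903²) = 2.3275
p = γβm₀c = 2.3275 × 0.903 × 139.6 MeV/c = 293 MeV/c

p ≈ 293 MeV/c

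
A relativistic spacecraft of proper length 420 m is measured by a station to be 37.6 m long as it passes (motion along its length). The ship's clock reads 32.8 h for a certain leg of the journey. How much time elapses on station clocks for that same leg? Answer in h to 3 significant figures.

Δt ≈ 366 h

Length contraction ⇒ γ = L₀/L = 420/37.6 = 11.170
Time dilation: Δt = γτ₀ = 11.170 × 32.8 h = 366 h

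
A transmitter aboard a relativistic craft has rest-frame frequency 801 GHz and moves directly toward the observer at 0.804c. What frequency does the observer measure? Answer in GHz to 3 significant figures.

Relativistic Doppler: f_obs = f_src √((1+β)/(1−β))
= 801 × √(1.8040/0.19600) = 801 × 3.0338 = 2430 GHz

f_obs ≈ 2430 GHz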